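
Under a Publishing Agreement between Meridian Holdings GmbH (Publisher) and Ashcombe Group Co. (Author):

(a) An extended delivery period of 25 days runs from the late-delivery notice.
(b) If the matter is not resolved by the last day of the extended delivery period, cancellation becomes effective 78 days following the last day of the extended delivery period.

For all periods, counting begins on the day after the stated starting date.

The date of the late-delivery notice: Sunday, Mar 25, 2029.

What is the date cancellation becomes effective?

Adding 25 calendar days to Mar 25, 2029 gives Apr 19, 2029, which is the last day of the extended delivery period.
The date cancellation becomes effective: 78 calendar days after Apr 19, 2029 is Jul 6, 2029.

Jul 6, 2029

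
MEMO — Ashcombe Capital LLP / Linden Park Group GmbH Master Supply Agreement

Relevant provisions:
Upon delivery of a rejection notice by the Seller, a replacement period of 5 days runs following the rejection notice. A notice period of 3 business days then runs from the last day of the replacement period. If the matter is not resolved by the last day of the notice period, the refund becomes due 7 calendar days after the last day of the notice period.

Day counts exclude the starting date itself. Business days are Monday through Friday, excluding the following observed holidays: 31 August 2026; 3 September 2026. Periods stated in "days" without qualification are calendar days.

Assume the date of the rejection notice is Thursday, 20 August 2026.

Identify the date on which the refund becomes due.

4 September 2026

The last day of the replacement period: 5 calendar days after 20 August 2026 is 25 August 2026.
The last day of the notice period: 3 business days after Tuesday, 25 August 2026, skipping weekends — Aug 26, Aug 27, Aug 28 — lands on Friday, 28 August 2026.
The date on which the refund becomes due: 28 August 2026 + 7 days = 4 September 2026.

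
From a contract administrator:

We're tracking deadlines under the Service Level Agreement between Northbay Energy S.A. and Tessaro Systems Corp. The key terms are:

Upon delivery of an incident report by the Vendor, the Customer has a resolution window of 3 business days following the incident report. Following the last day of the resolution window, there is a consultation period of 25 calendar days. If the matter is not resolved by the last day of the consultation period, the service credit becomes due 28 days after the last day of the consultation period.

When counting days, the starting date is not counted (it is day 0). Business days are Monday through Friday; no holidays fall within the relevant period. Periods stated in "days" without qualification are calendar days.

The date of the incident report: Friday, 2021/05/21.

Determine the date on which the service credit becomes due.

The last day of the resolution window: 3 business days after Friday, 2021/05/21, skipping weekends — May 24, May 25, May 26 — lands on Wednesday, 2021/05/26.
The last day of the consultation period: 2021/05/26 + 25 days = 2021/06/20.
Adding 28 calendar days to 2021/06/20 gives 2021/07/18, which is the date on which the service credit becomes due.

2021/07/18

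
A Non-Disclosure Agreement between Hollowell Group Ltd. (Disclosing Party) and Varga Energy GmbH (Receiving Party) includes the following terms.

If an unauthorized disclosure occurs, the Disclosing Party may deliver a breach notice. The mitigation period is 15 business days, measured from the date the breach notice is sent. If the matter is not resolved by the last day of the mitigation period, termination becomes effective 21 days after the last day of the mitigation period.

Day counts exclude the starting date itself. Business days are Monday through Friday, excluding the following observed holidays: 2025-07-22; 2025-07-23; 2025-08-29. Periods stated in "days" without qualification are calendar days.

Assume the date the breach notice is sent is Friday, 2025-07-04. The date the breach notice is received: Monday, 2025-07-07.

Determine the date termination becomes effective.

The last day of the mitigation period: 15 business days after Friday, 2025-07-04, skipping weekends and the listed holidays on Jul 22, Jul 23 — Jul 7, Jul 8, Jul 9, Jul 10, …, Jul 25, Jul 28, Jul 29 — lands on Tuesday, 2025-07-29.
Adding 21 calendar days to 2025-07-29 gives 2025-08-19, which is the date termination becomes effective.

2025-08-19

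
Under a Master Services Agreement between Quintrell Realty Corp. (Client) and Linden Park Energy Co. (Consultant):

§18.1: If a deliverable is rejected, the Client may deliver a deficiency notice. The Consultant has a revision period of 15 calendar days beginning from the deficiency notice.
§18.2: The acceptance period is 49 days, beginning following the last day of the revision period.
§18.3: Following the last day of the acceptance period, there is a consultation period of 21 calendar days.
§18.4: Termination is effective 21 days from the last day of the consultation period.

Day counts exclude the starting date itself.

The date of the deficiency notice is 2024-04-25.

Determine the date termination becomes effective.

The last day of the revision period: 2024-04-25 + 15 days = 2024-05-10.
The last day of the acceptance period: 2024-05-10 + 49 days = 2024-06-28.
Adding 21 calendar days to 2024-06-28 gives 2024-07-19, which is the last day of the consultation period.
Adding 21 calendar days to 2024-07-19 gives 2024-08-09, which is the date termination becomes effective.

2024-08-09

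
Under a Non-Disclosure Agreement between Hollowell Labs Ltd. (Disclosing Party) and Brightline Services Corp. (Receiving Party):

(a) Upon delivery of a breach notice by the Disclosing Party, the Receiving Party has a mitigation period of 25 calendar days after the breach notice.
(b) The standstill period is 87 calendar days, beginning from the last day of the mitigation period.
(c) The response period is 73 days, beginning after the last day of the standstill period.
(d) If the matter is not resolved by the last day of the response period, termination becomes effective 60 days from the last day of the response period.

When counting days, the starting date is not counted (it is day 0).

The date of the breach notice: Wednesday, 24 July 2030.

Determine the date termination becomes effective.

26 March 2031

The last day of the mitigation period: 24 July 2030 + 25 days = 18 August 2030.
The last day of the standstill period: 18 August 2030 + 87 days = 13 November 2030.
The last day of the response period: 73 calendar days after 13 November 2030 is 25 January 2031.
Adding 60 calendar days to 25 January 2031 gives 26 March 2031, which is the date termination becomes effective.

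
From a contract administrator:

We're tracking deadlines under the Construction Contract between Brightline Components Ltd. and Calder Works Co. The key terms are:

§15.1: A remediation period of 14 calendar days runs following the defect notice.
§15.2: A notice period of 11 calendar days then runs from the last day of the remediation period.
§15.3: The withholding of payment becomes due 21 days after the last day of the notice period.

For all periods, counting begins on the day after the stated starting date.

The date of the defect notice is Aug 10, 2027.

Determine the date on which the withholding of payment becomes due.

The last day of the remediation period: Aug 10, 2027 + 14 days = Aug 24, 2027.
The last day of the notice period: Aug 24, 2027 + 11 days = Sep 4, 2027.
Adding 21 calendar days to Sep 4, 2027 gives Sep 25, 2027, which is the date on which the withholding of payment becomes due.

Sep 25, 2027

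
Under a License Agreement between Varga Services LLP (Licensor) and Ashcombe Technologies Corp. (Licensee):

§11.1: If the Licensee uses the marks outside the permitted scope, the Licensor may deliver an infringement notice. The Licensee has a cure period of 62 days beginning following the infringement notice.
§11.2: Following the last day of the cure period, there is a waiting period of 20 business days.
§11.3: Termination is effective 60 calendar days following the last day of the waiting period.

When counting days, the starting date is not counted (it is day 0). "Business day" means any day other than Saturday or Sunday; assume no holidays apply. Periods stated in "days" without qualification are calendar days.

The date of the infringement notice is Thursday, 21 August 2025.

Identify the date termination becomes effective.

The last day of the cure period: 62 calendar days after 21 August 2025 is 22 October 2025.
From Wednesday, 22 October 2025, 20 business days (Oct 23, Oct 24, Oct 27, Oct 28, …, Nov 17, Nov 18, Nov 19, skipping weekends) brings us to Wednesday, 19 November 2025, which is the last day of the waiting period.
The date termination becomes effective: 19 November 2025 + 60 days = 18 January 2026.

18 January 2026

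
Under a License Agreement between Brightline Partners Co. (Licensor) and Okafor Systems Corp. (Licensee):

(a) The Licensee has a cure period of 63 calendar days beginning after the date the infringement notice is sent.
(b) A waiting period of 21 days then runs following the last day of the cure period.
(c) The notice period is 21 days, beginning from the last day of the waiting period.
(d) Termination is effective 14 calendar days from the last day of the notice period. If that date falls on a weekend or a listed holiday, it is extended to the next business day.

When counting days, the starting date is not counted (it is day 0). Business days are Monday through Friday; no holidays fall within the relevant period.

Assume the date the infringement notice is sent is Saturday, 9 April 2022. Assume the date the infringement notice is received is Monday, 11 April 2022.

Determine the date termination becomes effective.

The last day of the cure period: 9 April 2022 + 63 days = 11 June 2022.
Adding 21 calendar days to 11 June 2022 gives 2 July 2022, which is the last day of the waiting period.
Adding 21 calendar days to 2 July 2022 gives 23 July 2022, which is the last day of the notice period.
The date termination becomes effective: 23 July 2022 + 14 days = 6 August 2022. That falls on a Saturday, so it rolls to the next business day, Monday, 8 August 2022.

8 August 2022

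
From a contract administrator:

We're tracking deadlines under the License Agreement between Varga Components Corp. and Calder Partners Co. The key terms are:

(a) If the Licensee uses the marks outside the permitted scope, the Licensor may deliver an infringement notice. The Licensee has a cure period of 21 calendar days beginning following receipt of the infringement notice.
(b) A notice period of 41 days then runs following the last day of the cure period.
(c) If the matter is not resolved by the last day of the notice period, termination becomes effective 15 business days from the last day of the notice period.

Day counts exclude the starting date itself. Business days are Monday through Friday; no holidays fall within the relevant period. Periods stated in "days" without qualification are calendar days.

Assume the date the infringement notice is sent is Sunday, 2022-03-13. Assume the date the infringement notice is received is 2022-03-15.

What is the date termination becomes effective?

2022-06-06

Adding 21 calendar days to 2022-03-15 gives 2022-04-05, which is the last day of the cure period.
Adding 41 calendar days to 2022-04-05 gives 2022-05-16, which is the last day of the notice period.
From Monday, 2022-05-16, 15 business days (May 17, May 18, May 19, May 20, …, Jun 2, Jun 3, Jun 6, skipping weekends) brings us to Monday, 2022-06-06, which is the date termination becomes effective.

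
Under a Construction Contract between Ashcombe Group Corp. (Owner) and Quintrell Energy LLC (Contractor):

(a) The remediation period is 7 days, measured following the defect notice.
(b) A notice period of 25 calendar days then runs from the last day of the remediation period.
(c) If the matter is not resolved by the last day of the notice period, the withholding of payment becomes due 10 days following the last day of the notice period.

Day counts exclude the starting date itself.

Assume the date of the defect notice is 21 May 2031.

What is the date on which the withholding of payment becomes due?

The last day of the remediation period: 7 calendar days after 21 May 2031 is 28 May 2031.
Adding 25 calendar days to 28 May 2031 gives 22 June 2031, which is the last day of the notice period.
The date on which the withholding of payment becomes due: 10 calendar days after 22 June 2031 is 2 July 2031.

2 July 2031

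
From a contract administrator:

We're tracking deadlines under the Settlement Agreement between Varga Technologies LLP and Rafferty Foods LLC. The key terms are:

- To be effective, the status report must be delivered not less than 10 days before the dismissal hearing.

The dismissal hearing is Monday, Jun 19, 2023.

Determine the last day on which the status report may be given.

Jun 9, 2023

Jun 19, 2023 minus 10 days is Jun 9, 2023.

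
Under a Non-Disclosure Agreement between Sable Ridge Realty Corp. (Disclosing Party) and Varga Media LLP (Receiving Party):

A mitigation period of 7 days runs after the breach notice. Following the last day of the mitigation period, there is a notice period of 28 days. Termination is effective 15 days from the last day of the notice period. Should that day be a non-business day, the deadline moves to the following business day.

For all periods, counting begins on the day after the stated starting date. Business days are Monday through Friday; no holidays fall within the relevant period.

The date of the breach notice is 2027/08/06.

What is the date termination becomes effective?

2027/09/27

The last day of the mitigation period: 2027/08/06 + 7 days = 2027/08/13.
Adding 28 calendar days to 2027/08/13 gives 2027/09/10, which is the last day of the notice period.
The date termination becomes effective: 15 calendar days after 2027/09/10 is 2027/09/25. That falls on a Saturday, so it rolls to the next business day, Monday, 2027/09/27.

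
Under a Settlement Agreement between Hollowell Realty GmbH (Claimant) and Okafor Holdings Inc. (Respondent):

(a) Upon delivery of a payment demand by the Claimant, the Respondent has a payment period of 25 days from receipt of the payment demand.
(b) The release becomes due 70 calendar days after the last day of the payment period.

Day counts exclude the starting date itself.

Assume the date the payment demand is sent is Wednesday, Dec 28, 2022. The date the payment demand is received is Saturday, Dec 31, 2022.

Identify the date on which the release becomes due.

Apr 5, 2023

The last day of the payment period: Dec 31, 2022 + 25 days = Jan 25, 2023.
Adding 70 calendar days to Jan 25, 2023 gives Apr 5, 2023, which is the date on which the release becomes due.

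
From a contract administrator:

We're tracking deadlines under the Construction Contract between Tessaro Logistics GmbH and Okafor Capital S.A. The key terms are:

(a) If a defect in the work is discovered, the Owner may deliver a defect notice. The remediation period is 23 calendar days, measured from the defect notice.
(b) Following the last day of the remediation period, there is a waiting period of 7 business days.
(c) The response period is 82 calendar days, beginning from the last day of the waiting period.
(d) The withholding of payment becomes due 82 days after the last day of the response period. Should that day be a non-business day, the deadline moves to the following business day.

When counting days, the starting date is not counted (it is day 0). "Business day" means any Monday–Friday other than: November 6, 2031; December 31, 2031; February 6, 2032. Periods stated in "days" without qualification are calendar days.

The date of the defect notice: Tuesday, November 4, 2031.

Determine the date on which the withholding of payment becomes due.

The last day of the remediation period: November 4, 2031 + 23 days = November 27, 2031.
The last day of the waiting period: counting 7 business days from Thursday, November 27, 2031 (Nov 28, Dec 1, Dec 2, Dec 3, Dec 4, Dec 5, Dec 8, skipping weekends) reaches Monday, December 8, 2031.
The last day of the response period: December 8, 2031 + 82 days = February 28, 2032.
Adding 82 calendar days to February 28, 2032 gives May 20, 2032, which is the date on which the withholding of payment becomes due. May 20, 2032 is a Thursday and is not a listed holiday, so no roll-forward applies.

May 20, 2032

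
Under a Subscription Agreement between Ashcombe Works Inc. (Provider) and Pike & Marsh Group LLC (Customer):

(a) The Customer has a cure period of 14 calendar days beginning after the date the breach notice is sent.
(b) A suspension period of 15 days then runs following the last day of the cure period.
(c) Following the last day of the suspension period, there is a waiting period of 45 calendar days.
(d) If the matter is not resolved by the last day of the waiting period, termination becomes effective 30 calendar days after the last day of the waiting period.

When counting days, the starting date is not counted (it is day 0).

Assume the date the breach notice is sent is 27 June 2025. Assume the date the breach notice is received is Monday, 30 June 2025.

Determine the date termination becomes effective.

9 October 2025

The last day of the cure period: 27 June 2025 + 14 days = 11 July 2025.
Adding 15 calendar days to 11 July 2025 gives 26 July 2025, which is the last day of the suspension period.
The last day of the waiting period: 26 July 2025 + 45 days = 9 September 2025.
Adding 30 calendar days to 9 September 2025 gives 9 October 2025, which is the date termination becomes effective.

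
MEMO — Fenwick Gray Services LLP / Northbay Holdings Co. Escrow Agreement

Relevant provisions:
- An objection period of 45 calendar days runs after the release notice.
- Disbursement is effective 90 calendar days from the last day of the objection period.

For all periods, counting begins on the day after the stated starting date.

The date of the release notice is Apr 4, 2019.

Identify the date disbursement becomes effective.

Aug 17, 2019

The last day of the objection period: Apr 4, 2019 + 45 days = May 19, 2019.
The date disbursement becomes effective: May 19, 2019 + 90 days = Aug 17, 2019.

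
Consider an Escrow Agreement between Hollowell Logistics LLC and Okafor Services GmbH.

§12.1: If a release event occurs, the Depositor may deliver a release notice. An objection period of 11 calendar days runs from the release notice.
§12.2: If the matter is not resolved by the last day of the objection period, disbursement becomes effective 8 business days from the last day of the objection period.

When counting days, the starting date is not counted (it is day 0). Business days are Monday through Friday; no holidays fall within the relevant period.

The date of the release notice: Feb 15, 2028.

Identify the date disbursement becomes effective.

Adding 11 calendar days to Feb 15, 2028 gives Feb 26, 2028, which is the last day of the objection period.
The date disbursement becomes effective: 8 business days after Saturday, Feb 26, 2028, skipping weekends — Feb 28, Feb 29, Mar 1, Mar 2, Mar 3, Mar 6, Mar 7, Mar 8 — lands on Wednesday, Mar 8, 2028.

Mar 8, 2028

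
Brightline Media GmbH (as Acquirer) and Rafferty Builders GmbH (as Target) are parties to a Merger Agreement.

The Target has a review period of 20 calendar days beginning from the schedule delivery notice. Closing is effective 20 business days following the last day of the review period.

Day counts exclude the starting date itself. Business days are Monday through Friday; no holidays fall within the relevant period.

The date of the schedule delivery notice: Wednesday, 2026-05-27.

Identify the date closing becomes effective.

The last day of the review period: 2026-05-27 + 20 days = 2026-06-16.
The date closing becomes effective: counting 20 business days from Tuesday, 2026-06-16 (Jun 17, Jun 18, Jun 19, Jun 22, …, Jul 10, Jul 13, Jul 14, skipping weekends) reaches Tuesday, 2026-07-14.

2026-07-14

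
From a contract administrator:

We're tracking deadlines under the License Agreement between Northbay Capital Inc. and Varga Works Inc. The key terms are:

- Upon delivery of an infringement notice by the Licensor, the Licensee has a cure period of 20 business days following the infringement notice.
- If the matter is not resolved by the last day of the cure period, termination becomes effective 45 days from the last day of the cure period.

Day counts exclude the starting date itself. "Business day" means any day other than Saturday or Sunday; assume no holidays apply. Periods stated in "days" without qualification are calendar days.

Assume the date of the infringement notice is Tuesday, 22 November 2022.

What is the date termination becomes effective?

The last day of the cure period: 20 business days after Tuesday, 22 November 2022, skipping weekends — Nov 23, Nov 24, Nov 25, Nov 28, …, Dec 16, Dec 19, Dec 20 — lands on Tuesday, 20 December 2022.
Adding 45 calendar days to 20 December 2022 gives 3 February 2023, which is the date termination becomes effective.

3 February 2023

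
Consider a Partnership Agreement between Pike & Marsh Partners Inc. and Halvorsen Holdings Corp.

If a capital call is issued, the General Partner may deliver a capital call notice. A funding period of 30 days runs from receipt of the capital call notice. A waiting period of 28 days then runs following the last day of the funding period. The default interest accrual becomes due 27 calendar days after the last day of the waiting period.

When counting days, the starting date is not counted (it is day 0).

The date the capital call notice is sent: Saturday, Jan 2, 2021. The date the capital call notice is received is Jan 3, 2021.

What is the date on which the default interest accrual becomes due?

Adding 30 calendar days to Jan 3, 2021 gives Feb 2, 2021, which is the last day of the funding period.
The last day of the waiting period: 28 calendar days after Feb 2, 2021 is Mar 2, 2021.
Adding 27 calendar days to Mar 2, 2021 gives Mar 29, 2021, which is the date on which the default interest accrual becomes due.

Mar 29, 2021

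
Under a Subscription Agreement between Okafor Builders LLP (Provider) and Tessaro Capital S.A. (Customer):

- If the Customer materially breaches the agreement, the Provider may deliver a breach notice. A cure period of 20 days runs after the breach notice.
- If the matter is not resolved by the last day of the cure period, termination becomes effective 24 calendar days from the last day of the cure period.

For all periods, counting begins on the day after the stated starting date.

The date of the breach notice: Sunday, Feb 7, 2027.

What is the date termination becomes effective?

Mar 23, 2027

The last day of the cure period: 20 calendar days after Feb 7, 2027 is Feb 27, 2027.
Adding 24 calendar days to Feb 27, 2027 gives Mar 23, 2027, which is the date termination becomes effective.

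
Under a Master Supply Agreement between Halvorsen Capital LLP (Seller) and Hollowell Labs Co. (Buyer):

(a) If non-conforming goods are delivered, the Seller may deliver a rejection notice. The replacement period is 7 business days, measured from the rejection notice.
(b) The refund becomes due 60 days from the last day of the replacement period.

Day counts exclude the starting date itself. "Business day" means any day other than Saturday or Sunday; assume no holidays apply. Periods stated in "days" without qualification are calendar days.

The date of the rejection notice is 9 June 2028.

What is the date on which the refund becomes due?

The last day of the replacement period: 7 business days after Friday, 9 June 2028, skipping weekends — Jun 12, Jun 13, Jun 14, Jun 15, Jun 16, Jun 19, Jun 20 — lands on Tuesday, 20 June 2028.
Adding 60 calendar days to 20 June 2028 gives 19 August 2028, which is the date on which the refund becomes due.

19 August 2028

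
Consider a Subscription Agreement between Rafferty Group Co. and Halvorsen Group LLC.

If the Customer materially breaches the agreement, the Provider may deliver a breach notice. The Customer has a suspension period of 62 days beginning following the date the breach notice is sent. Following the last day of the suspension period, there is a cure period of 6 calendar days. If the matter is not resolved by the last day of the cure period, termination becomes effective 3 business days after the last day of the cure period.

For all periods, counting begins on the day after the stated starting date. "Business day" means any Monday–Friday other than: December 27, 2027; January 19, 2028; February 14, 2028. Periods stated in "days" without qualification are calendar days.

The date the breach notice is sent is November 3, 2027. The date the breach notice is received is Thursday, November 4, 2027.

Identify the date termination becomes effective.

January 13, 2028

Adding 62 calendar days to November 3, 2027 gives January 4, 2028, which is the last day of the suspension period.
Adding 6 calendar days to January 4, 2028 gives January 10, 2028, which is the last day of the cure period.
The date termination becomes effective: 3 business days after Monday, January 10, 2028, skipping weekends — Jan 11, Jan 12, Jan 13 — lands on Thursday, January 13, 2028.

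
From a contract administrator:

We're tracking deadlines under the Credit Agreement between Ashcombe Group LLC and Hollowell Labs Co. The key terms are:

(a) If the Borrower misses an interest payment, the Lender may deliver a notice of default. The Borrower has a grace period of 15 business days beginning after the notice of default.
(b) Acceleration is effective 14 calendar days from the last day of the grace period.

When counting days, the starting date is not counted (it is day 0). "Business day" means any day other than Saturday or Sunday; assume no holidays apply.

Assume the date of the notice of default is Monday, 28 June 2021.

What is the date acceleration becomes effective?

The last day of the grace period: counting 15 business days from Monday, 28 June 2021 (Jun 29, Jun 30, Jul 1, Jul 2, …, Jul 15, Jul 16, Jul 19, skipping weekends) reaches Monday, 19 July 2021.
Adding 14 calendar days to 19 July 2021 gives 2 August 2021, which is the date acceleration becomes effective.

2 August 2021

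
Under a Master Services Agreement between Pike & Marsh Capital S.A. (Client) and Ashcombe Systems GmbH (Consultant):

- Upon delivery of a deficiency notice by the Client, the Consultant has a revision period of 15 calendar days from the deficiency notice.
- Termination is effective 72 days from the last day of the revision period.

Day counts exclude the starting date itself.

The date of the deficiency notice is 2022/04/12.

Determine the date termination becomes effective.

2022/07/08

The last day of the revision period: 2022/04/12 + 15 days = 2022/04/27.
The date termination becomes effective: 2022/04/27 + 72 days = 2022/07/08.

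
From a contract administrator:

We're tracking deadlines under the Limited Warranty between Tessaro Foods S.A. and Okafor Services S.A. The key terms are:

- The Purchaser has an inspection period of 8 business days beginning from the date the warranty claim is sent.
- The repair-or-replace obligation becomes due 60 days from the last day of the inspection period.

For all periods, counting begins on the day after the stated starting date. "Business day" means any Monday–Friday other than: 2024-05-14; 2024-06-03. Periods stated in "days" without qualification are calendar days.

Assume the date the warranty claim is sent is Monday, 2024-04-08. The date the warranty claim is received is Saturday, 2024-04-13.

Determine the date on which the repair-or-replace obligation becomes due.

2024-06-17

From Monday, 2024-04-08, 8 business days (Apr 9, Apr 10, Apr 11, Apr 12, Apr 15, Apr 16, Apr 17, Apr 18, skipping weekends) brings us to Thursday, 2024-04-18, which is the last day of the inspection period.
The date on which the repair-or-replace obligation becomes due: 60 calendar days after 2024-04-18 is 2024-06-17.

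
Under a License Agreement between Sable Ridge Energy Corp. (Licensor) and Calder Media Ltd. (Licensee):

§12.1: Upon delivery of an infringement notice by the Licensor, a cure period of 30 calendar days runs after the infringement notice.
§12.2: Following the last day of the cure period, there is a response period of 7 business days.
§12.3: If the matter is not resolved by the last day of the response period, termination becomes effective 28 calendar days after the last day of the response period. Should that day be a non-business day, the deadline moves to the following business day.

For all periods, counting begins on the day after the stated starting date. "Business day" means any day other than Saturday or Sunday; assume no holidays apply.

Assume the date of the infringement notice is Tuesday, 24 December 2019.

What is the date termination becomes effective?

2 March 2020

The last day of the cure period: 24 December 2019 + 30 days = 23 January 2020.
From Thursday, 23 January 2020, 7 business days (Jan 24, Jan 27, Jan 28, Jan 29, Jan 30, Jan 31, Feb 3, skipping weekends) brings us to Monday, 3 February 2020, which is the last day of the response period.
Adding 28 calendar days to 3 February 2020 gives 2 March 2020, which is the date termination becomes effective. 2 March 2020 is a Monday, so no roll-forward applies.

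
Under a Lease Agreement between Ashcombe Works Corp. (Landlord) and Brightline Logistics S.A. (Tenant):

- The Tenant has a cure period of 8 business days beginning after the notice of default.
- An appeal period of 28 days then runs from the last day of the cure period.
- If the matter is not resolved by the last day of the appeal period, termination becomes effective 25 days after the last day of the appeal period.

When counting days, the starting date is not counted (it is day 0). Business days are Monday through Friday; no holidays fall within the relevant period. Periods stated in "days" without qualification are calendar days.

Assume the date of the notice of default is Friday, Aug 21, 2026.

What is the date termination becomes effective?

Oct 25, 2026

The last day of the cure period: counting 8 business days from Friday, Aug 21, 2026 (Aug 24, Aug 25, Aug 26, Aug 27, Aug 28, Aug 31, Sep 1, Sep 2, skipping weekends) reaches Wednesday, Sep 2, 2026.
Adding 28 calendar days to Sep 2, 2026 gives Sep 30, 2026, which is the last day of the appeal period.
The date termination becomes effective: Sep 30, 2026 + 25 days = Oct 25, 2026.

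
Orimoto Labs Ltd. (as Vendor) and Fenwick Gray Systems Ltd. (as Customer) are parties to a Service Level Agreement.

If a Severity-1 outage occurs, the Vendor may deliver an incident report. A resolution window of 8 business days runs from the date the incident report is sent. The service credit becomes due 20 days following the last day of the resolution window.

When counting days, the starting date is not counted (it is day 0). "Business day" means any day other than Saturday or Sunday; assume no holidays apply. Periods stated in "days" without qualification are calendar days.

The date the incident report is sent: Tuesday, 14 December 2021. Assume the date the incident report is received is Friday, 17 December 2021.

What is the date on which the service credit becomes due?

13 January 2022

The last day of the resolution window: 8 business days after Tuesday, 14 December 2021, skipping weekends — Dec 15, Dec 16, Dec 17, Dec 20, Dec 21, Dec 22, Dec 23, Dec 24 — lands on Friday, 24 December 2021.
The date on which the service credit becomes due: 20 calendar days after 24 December 2021 is 13 January 2022.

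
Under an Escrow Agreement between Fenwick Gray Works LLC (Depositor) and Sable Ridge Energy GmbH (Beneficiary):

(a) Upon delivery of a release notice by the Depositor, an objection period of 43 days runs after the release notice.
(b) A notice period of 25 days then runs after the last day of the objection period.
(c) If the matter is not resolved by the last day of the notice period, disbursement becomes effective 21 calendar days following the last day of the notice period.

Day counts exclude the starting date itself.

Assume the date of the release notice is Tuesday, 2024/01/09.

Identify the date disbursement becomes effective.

2024/04/07

Adding 43 calendar days to 2024/01/09 gives 2024/02/21, which is the last day of the objection period.
The last day of the notice period: 2024/02/21 + 25 days = 2024/03/17.
Adding 21 calendar days to 2024/03/17 gives 2024/04/07, which is the date disbursement becomes effective.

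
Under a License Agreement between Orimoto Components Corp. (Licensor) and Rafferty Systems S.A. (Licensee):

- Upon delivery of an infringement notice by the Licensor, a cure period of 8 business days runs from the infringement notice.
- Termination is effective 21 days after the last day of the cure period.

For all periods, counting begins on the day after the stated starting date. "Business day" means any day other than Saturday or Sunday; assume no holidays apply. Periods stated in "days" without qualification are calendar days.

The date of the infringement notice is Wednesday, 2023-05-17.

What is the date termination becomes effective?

2023-06-19

From Wednesday, 2023-05-17, 8 business days (May 18, May 19, May 22, May 23, May 24, May 25, May 26, May 29, skipping weekends) brings us to Monday, 2023-05-29, which is the last day of the cure period.
The date termination becomes effective: 21 calendar days after 2023-05-29 is 2023-06-19.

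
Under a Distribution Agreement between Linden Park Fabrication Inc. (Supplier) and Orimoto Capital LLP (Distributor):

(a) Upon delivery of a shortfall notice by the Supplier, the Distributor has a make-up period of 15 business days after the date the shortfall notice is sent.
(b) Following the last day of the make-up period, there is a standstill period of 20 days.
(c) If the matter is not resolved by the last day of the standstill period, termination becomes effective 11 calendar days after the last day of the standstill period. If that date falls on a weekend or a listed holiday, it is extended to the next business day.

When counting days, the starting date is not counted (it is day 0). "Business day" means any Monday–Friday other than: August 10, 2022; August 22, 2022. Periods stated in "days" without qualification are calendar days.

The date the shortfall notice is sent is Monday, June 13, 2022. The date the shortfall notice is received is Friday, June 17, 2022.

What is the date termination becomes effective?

August 4, 2022

From Monday, June 13, 2022, 15 business days (Jun 14, Jun 15, Jun 16, Jun 17, …, Jun 30, Jul 1, Jul 4, skipping weekends) brings us to Monday, July 4, 2022, which is the last day of the make-up period.
The last day of the standstill period: July 4, 2022 + 20 days = July 24, 2022.
The date termination becomes effective: July 24, 2022 + 11 days = August 4, 2022. August 4, 2022 is a Thursday and is not a listed holiday, so no roll-forward applies.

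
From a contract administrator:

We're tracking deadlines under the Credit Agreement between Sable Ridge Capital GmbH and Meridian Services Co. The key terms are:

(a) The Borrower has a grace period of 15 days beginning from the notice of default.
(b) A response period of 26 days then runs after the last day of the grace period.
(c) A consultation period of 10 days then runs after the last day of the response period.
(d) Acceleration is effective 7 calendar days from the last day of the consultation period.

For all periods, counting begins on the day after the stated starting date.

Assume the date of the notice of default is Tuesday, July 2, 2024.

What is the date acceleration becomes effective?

August 29, 2024

The last day of the grace period: 15 calendar days after July 2, 2024 is July 17, 2024.
The last day of the response period: 26 calendar days after July 17, 2024 is August 12, 2024.
The last day of the consultation period: 10 calendar days after August 12, 2024 is August 22, 2024.
The date acceleration becomes effective: 7 calendar days after August 22, 2024 is August 29, 2024.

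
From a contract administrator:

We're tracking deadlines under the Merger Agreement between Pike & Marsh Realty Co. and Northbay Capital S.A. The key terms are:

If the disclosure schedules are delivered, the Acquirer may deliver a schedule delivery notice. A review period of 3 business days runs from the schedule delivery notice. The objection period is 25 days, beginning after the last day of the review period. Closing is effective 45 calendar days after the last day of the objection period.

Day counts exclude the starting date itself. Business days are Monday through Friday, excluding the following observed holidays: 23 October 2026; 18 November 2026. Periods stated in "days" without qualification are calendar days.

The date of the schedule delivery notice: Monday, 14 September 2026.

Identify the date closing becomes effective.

From Monday, 14 September 2026, 3 business days (Sep 15, Sep 16, Sep 17, skipping weekends) brings us to Thursday, 17 September 2026, which is the last day of the review period.
The last day of the objection period: 25 calendar days after 17 September 2026 is 12 October 2026.
Adding 45 calendar days to 12 October 2026 gives 26 November 2026, which is the date closing becomes effective.

26 November 2026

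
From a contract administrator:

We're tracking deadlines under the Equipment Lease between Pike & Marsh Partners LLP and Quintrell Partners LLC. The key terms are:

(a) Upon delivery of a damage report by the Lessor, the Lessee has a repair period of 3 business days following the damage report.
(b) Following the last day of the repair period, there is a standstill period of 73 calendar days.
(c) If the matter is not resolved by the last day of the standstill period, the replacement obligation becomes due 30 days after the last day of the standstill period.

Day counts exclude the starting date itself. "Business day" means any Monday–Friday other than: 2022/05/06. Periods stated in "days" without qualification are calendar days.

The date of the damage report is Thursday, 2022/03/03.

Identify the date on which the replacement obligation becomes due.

From Thursday, 2022/03/03, 3 business days (Mar 4, Mar 7, Mar 8, skipping weekends) brings us to Tuesday, 2022/03/08, which is the last day of the repair period.
The last day of the standstill period: 2022/03/08 + 73 days = 2022/05/20.
The date on which the replacement obligation becomes due: 2022/05/20 + 30 days = 2022/06/19.

2022/06/19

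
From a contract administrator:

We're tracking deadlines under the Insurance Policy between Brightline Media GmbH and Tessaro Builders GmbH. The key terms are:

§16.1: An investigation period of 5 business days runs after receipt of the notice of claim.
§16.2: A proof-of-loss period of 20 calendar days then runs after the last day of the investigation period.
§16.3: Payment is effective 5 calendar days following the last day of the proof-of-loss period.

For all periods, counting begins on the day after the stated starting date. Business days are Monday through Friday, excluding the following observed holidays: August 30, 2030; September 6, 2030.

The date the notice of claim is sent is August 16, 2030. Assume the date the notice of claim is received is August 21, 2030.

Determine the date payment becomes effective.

September 22, 2030

The last day of the investigation period: counting 5 business days from Wednesday, August 21, 2030 (Aug 22, Aug 23, Aug 26, Aug 27, Aug 28, skipping weekends) reaches Wednesday, August 28, 2030.
The last day of the proof-of-loss period: August 28, 2030 + 20 days = September 17, 2030.
The date payment becomes effective: September 17, 2030 + 5 days = September 22, 2030.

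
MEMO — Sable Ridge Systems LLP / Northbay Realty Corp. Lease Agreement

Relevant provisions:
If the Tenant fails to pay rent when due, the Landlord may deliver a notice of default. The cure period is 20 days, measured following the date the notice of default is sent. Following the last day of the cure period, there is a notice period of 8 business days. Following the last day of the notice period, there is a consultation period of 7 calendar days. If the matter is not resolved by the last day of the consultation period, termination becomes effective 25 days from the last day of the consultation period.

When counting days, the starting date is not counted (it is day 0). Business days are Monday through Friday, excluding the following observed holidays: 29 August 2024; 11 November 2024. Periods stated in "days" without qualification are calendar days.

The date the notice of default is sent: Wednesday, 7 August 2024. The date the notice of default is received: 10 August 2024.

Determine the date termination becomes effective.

11 October 2024

The last day of the cure period: 7 August 2024 + 20 days = 27 August 2024.
The last day of the notice period: counting 8 business days from Tuesday, 27 August 2024 (Aug 28, Aug 30, Sep 2, Sep 3, Sep 4, Sep 5, Sep 6, Sep 9, skipping weekends and the listed holiday on Aug 29) reaches Monday, 9 September 2024.
The last day of the consultation period: 9 September 2024 + 7 days = 16 September 2024.
The date termination becomes effective: 25 calendar days after 16 September 2024 is 11 October 2024.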